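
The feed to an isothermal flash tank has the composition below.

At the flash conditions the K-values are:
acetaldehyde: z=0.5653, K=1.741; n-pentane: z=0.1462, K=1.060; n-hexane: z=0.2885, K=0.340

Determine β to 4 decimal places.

β = 0.5652

Material balance + equilibrium reduce to Σ zᵢ(Kᵢ−1)/(1+β(Kᵢ−1)) = 0.
Check two-phase: ΣzᵢKᵢ = 1.2372 > 1 and Σzᵢ/Kᵢ = 1.3112 > 1, so g(0) = 0.2372 > 0 and g(1) = -0.3112 < 0.
Newton iteration, β⁰ = 0.69:
  β = 0.6900: g = -0.06404, g' = -0.5601 → β = 0.5757
  β = 0.5757: g = -0.00497, g' = -0.4799 → β = 0.5653
  β = 0.5653: g = -0.00003, g' = -0.4744 → β = 0.5652
Converged at β = 0.5652.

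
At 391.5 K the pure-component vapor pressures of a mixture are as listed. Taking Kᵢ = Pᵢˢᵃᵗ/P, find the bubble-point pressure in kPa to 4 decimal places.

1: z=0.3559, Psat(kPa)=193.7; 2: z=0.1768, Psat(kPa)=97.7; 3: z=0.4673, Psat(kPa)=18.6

At the bubble point ψ → 0, so ΣzᵢKᵢ = 1 with Kᵢ = Pᵢˢᵃᵗ/P ⇒ P = ΣzᵢPᵢˢᵃᵗ.
P = 0.3559·193.7 + 0.1768·97.7 + 0.4673·18.6 = 94.9030 kPa

Pbub = 94.9030 kPa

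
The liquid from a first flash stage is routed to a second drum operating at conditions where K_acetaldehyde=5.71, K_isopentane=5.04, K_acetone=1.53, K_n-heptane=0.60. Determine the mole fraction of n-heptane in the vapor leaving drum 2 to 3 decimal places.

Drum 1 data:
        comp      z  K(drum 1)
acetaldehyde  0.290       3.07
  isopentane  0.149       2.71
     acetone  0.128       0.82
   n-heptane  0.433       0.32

y_n-heptane (drum 2) = 0.500

Drum 1:
Let ψ₁ = V/F and solve Σ zᵢ(Kᵢ−1)/(1+ψ₁(Kᵢ−1)) = 0.
Check two-phase: ΣzᵢKᵢ = 1.538 > 1 and Σzᵢ/Kᵢ = 1.659 > 1, so g(0) = 0.538 > 0 and g(1) = -0.659 < 0.
Newton iteration, ψ₁⁰ = 0.5:
  ψ₁ = 0.500: g = -0.0391, g' = -0.891 → ψ₁ = 0.456
Converged at ψ₁ = 0.456.
Drum-1 compositions:
  acetaldehyde: x = 0.149, y = 0.458
  isopentane: x = 0.084, y = 0.227
  acetone: x = 0.139, y = 0.114
  n-heptane: x = 0.628, y = 0.201
Drum-2 feed = drum-1 liquid: z₂ = (0.1492, 0.0837, 0.1394, 0.6277).
Drum 2:
Rachford–Rice: g(ψ₂) = Σ zᵢ(Kᵢ−1)/(1+ψ₂(Kᵢ−1)) = 0.
Feasibility: ΣzᵢKᵢ = 1.864, Σzᵢ/Kᵢ = 1.180 — both > 1, two phases present.
Newton iteration, ψ₂⁰ = 0.43:
  ψ₂ = 0.430: g = 0.1128, g' = -0.716 → ψ₂ = 0.587
  ψ₂ = 0.587: g = 0.0150, g' = -0.548 → ψ₂ = 0.615
Converged at ψ₂ = 0.615.
  acetaldehyde: x = 0.038, y = 0.219
  isopentane: x = 0.024, y = 0.121
  acetone: x = 0.105, y = 0.161
  n-heptane: x = 0.833, y = 0.500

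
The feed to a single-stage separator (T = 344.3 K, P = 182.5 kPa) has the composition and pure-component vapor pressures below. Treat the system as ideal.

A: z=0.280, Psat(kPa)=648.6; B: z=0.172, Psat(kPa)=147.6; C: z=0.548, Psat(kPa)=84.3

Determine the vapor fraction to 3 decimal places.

ψ = 0.323

Raoult's law: Kᵢ = Pᵢˢᵃᵗ/P = Pᵢˢᵃᵗ/182.5.
  K_A = 648.6/182.5 = 3.55397, K_B = 147.6/182.5 = 0.80877, K_C = 84.3/182.5 = 0.46192
Iterate (Newton) starting at ψ = 0.5:
  ψ = 0.500: g = -0.1257, g' = -0.657 → ψ = 0.309
  ψ = 0.309: g = 0.0113, g' = -0.806 → ψ = 0.323
Converged at ψ = 0.323.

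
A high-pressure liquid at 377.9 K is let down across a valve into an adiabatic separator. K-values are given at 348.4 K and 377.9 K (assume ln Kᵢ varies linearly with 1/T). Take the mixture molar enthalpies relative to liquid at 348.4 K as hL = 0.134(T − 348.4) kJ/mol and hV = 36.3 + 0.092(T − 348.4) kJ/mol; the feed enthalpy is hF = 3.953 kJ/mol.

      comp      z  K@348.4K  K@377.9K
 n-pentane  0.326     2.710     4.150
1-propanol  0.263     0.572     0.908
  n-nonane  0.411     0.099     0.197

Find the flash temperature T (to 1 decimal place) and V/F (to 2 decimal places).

T = 351.6 K, V/F = 0.10

Adiabatic flash: solve Rachford–Rice at each trial T, then check hF = ψ·hV(T) + (1−ψ)·hL(T).
  T = 348.4 K: K = (2.710, 0.572, 0.099), RR gives ψ = 0.059, H_out = 2.135 kJ/mol
  T = 377.9 K: K = (4.150, 0.908, 0.197), RR gives ψ = 0.354, H_out = 16.347 kJ/mol
  T = 363.1 K: K = (3.380, 0.727, 0.141), RR gives ψ = 0.218, H_out = 9.760 kJ/mol
  T = 355.8 K: K = (3.036, 0.647, 0.119), RR gives ψ = 0.145, H_out = 6.193 kJ/mol
  T = 352.1 K: K = (2.870, 0.609, 0.109), RR gives ψ = 0.103, H_out = 4.234 kJ/mol
  T = 350.2 K: K = (2.787, 0.590, 0.104), RR gives ψ = 0.081, H_out = 3.176 kJ/mol
Linear interpolation between T = 350.2 (H_out = 3.176) and T = 352.1 (H_out = 4.234) on hF = 3.953 gives T ≈ 351.6 K, at which ψ = 0.10.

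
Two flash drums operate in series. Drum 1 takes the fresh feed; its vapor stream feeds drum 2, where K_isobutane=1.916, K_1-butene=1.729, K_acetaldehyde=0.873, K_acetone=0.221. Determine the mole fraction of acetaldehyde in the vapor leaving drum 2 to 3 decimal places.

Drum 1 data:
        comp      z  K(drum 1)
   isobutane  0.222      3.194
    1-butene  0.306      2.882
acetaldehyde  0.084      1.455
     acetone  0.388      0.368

y_acetaldehyde (drum 2) = 0.086

Drum 1:
Let ψ₁ = V/F and solve Σ zᵢ(Kᵢ−1)/(1+ψ₁(Kᵢ−1)) = 0.
Check two-phase: ΣzᵢKᵢ = 1.856 > 1 and Σzᵢ/Kᵢ = 1.288 > 1, so g(0) = 0.856 > 0 and g(1) = -0.288 < 0.
Newton–Raphson from ψ₁ = 0.5:
  ψ₁ = 0.500: g = 0.2016, g' = -0.873 → ψ₁ = 0.731
  ψ₁ = 0.731: g = 0.0025, g' = -0.895 → ψ₁ = 0.734
Converged at ψ₁ = 0.734.
Drum-1 compositions:
  isobutane: x = 0.085, y = 0.272
  1-butene: x = 0.129, y = 0.370
  acetaldehyde: x = 0.063, y = 0.092
  acetone: x = 0.723, y = 0.266
Drum-2 feed = drum-1 vapor: z₂ = (0.2717, 0.3704, 0.0916, 0.2662).
Drum 2:
Newton–Raphson from ψ₂ = 0.47:
  ψ₂ = 0.470: g = 0.0356, g' = -0.624 → ψ₂ = 0.527
  ψ₂ = 0.527: g = -0.0013, g' = -0.673 → ψ₂ = 0.525
Converged at ψ₂ = 0.525.
  isobutane: x = 0.183, y = 0.352
  1-butene: x = 0.268, y = 0.463
  acetaldehyde: x = 0.098, y = 0.086
  acetone: x = 0.450, y = 0.100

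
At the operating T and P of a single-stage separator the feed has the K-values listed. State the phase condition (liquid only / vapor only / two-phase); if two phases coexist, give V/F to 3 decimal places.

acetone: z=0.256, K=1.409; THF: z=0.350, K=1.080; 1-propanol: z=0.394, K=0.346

ΣzᵢKᵢ = 0.875; Σzᵢ/Kᵢ = 1.644.
Since ΣzᵢKᵢ < 1 the mixture is below its bubble point — single liquid phase.

liquid only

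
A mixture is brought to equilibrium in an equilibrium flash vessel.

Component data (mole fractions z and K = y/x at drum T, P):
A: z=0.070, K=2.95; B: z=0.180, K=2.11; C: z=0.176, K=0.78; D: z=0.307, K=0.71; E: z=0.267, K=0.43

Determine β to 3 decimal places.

Let β = V/F and solve Σ zᵢ(Kᵢ−1)/(1+β(Kᵢ−1)) = 0.
Feasibility: ΣzᵢKᵢ = 1.056, Σzᵢ/Kᵢ = 1.388 — both > 1, two phases present.
Newton iteration, β⁰ = 0.44:
  β = 0.440: g = -0.1404, g' = -0.376 → β = 0.067
  β = 0.067: g = 0.0185, g' = -0.530 → β = 0.102
  β = 0.102: g = 0.0006, g' = -0.499 → β = 0.103
Converged at β = 0.103.

β = 0.103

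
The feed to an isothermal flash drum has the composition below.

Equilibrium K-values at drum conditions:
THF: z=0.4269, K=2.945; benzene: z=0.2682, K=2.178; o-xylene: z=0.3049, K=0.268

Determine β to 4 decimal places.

β = 0.7589

Let β = V/F and solve Σ zᵢ(Kᵢ−1)/(1+β(Kᵢ−1)) = 0.
Check two-phase: ΣzᵢKᵢ = 1.9231 > 1 and Σzᵢ/Kᵢ = 1.4058 > 1, so g(0) = 0.9231 > 0 and g(1) = -0.4058 < 0.
Newton–Raphson from β = 0.55:
  β = 0.5500: g = 0.21930, g' = -0.9718 → β = 0.7757
  β = 0.7757: g = -0.02030, g' = -1.2328 → β = 0.7592
  β = 0.7592: g = -0.00032, g' = -1.1947 → β = 0.7589
Converged at β = 0.7589.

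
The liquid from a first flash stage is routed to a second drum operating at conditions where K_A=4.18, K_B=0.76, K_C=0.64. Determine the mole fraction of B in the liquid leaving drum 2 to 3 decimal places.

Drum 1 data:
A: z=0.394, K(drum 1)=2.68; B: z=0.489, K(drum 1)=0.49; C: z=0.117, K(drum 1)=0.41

x_B (drum 2) = 0.724

Drum 1:
Let ψ₁ = V/F and solve Σ zᵢ(Kᵢ−1)/(1+ψ₁(Kᵢ−1)) = 0.
Feasibility: ΣzᵢKᵢ = 1.344, Σzᵢ/Kᵢ = 1.430 — both > 1, two phases present.
Newton–Raphson from ψ₁ = 0.42:
  ψ₁ = 0.420: g = -0.0211, g' = -0.660 → ψ₁ = 0.388
Converged at ψ₁ = 0.388.
Drum-1 compositions:
  A: x = 0.238, y = 0.639
  B: x = 0.610, y = 0.299
  C: x = 0.152, y = 0.062
Drum-2 feed = drum-1 liquid: z₂ = (0.2384, 0.6098, 0.1518).
Drum 2:
Material balance + equilibrium reduce to Σ zᵢ(Kᵢ−1)/(1+ψ₂(Kᵢ−1)) = 0.
Feasibility: ΣzᵢKᵢ = 1.557, Σzᵢ/Kᵢ = 1.097 — both > 1, two phases present.
Newton iteration, ψ₂⁰ = 0.69:
  ψ₂ = 0.690: g = -0.0107, g' = -0.322 → ψ₂ = 0.657
Converged at ψ₂ = 0.657.
  A: x = 0.077, y = 0.322
  B: x = 0.724, y = 0.550
  C: x = 0.199, y = 0.127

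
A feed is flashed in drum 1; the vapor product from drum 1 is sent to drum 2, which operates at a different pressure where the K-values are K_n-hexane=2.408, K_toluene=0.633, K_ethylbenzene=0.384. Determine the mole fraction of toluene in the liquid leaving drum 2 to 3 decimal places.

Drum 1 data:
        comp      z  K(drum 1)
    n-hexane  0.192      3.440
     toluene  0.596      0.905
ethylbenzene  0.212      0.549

Drum 1:
Newton–Raphson from ψ₁ = 0.32:
  ψ₁ = 0.320: g = 0.0929, g' = -0.425 → ψ₁ = 0.539
  ψ₁ = 0.539: g = 0.0165, g' = -0.295 → ψ₁ = 0.595
  ψ₁ = 0.595: g = 0.0005, g' = -0.277 → ψ₁ = 0.596
Converged at ψ₁ = 0.596.
Drum-1 compositions:
  n-hexane: x = 0.078, y = 0.269
  toluene: x = 0.632, y = 0.572
  ethylbenzene: x = 0.290, y = 0.159
Drum-2 feed = drum-1 vapor: z₂ = (0.2690, 0.5718, 0.1592).
Drum 2:
Let ψ₂ = V/F and solve Σ zᵢ(Kᵢ−1)/(1+ψ₂(Kᵢ−1)) = 0.
Check two-phase: ΣzᵢKᵢ = 1.071 > 1 and Σzᵢ/Kᵢ = 1.430 > 1, so g(0) = 0.071 > 0 and g(1) = -0.430 < 0.
Newton iteration, ψ₂⁰ = 0.48:
  ψ₂ = 0.480: g = -0.1679, g' = -0.425 → ψ₂ = 0.085
  ψ₂ = 0.085: g = 0.0182, g' = -0.575 → ψ₂ = 0.117
Converged at ψ₂ = 0.117.
  n-hexane: x = 0.231, y = 0.556
  toluene: x = 0.598, y = 0.378
  ethylbenzene: x = 0.172, y = 0.066

x_toluene (drum 2) = 0.598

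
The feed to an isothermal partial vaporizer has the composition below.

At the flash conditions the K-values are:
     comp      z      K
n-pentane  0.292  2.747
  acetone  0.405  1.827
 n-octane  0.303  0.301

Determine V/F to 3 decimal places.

Material balance + equilibrium reduce to Σ zᵢ(Kᵢ−1)/(1+V/F(Kᵢ−1)) = 0.
Check two-phase: ΣzᵢKᵢ = 1.633 > 1 and Σzᵢ/Kᵢ = 1.335 > 1, so g(0) = 0.633 > 0 and g(1) = -0.335 < 0.
Iterate (Newton) starting at V/F = 0.5:
  V/F = 0.500: g = 0.1836, g' = -0.742 → V/F = 0.747
  V/F = 0.747: g = -0.0152, g' = -0.923 → V/F = 0.731
Converged at V/F = 0.731.

V/F = 0.731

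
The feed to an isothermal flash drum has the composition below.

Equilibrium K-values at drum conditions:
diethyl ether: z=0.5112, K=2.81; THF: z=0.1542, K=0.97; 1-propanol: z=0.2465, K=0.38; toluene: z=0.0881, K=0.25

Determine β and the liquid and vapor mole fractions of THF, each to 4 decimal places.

β = 0.6932, x_THF = 0.1575, y_THF = 0.1528

Iterate (Newton) starting at β = 0.5:
  β = 0.5000: g = 0.15380, g' = -0.7875 → β = 0.6953
  β = 0.6953: g = -0.00175, g' = -0.8376 → β = 0.6932
Converged at β = 0.6932.
Compositions from xᵢ = zᵢ/(1+β(Kᵢ−1)), yᵢ = Kᵢxᵢ:
  diethyl ether: x = 0.2267, y = 0.6371
  THF: x = 0.1575, y = 0.1528
  1-propanol: x = 0.4323, y = 0.1643
  toluene: x = 0.1835, y = 0.0459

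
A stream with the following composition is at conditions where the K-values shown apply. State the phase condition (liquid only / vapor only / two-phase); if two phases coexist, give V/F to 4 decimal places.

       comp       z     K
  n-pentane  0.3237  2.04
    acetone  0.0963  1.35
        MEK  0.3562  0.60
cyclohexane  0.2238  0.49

ΣzᵢKᵢ = 1.1137; Σzᵢ/Kᵢ = 1.2804.
Both exceed 1, so a two-phase solution exists.
Rachford–Rice: g(ψ) = Σ zᵢ(Kᵢ−1)/(1+ψ(Kᵢ−1)) = 0.
Newton–Raphson from ψ = 0.55:
  ψ = 0.5500: g = -0.09889, g' = -0.3561 → ψ = 0.2723
  ψ = 0.2723: g = 0.00068, g' = -0.3727 → ψ = 0.2741
Converged at ψ = 0.2741.

two-phase, V/F = 0.2741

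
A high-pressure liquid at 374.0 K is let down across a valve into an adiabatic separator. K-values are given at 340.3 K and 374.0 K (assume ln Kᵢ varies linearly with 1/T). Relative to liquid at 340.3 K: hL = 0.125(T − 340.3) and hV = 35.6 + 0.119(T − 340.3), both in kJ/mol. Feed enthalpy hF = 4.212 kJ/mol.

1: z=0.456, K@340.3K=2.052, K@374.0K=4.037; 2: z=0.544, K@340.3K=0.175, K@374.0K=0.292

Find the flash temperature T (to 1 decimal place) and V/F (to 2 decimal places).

T = 343.5 K, V/F = 0.11

Adiabatic flash: solve Rachford–Rice at each trial T, then check hF = ψ·hV(T) + (1−ψ)·hL(T).
  T = 340.3 K: K = (2.052, 0.175), RR gives ψ = 0.036, H_out = 1.268 kJ/mol
  T = 374.0 K: K = (4.037, 0.292), RR gives ψ = 0.465, H_out = 20.670 kJ/mol
  T = 357.1 K: K = (2.922, 0.229), RR gives ψ = 0.308, H_out = 13.036 kJ/mol
  T = 348.7 K: K = (2.459, 0.201), RR gives ψ = 0.198, H_out = 8.075 kJ/mol
  T = 344.5 K: K = (2.249, 0.188), RR gives ψ = 0.126, H_out = 4.994 kJ/mol
  T = 342.4 K: K = (2.149, 0.181), RR gives ψ = 0.083, H_out = 3.229 kJ/mol
  T = 343.4 K: K = (2.196, 0.184), RR gives ψ = 0.104, H_out = 4.091 kJ/mol
Linear interpolation between T = 343.4 (H_out = 4.091) and T = 344.5 (H_out = 4.994) on hF = 4.212 gives T ≈ 343.5 K, at which ψ = 0.11.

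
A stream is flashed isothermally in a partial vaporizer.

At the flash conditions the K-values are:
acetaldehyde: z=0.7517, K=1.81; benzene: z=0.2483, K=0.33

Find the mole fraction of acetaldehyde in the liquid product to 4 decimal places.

x_acetaldehyde = 0.4527

Binary case is linear: z₁(K₁−1)(1+ψ(K₂−1)) + z₂(K₂−1)(1+ψ(K₁−1)) = 0
⇒ ψ = [z₁(K₁−1)+z₂(K₂−1)] / [−(K₁−1)(K₂−1)] = 0.44252/0.54270 = 0.8154
Compositions from xᵢ = zᵢ/(1+ψ(Kᵢ−1)), yᵢ = Kᵢxᵢ:
  acetaldehyde: x = 0.4527, y = 0.8194
  benzene: x = 0.5473, y = 0.1806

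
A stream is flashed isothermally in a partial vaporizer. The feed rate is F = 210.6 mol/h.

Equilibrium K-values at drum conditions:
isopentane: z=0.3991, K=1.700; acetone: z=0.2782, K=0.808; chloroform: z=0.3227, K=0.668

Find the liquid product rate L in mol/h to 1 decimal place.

Rachford–Rice: g(β) = Σ zᵢ(Kᵢ−1)/(1+β(Kᵢ−1)) = 0.
Check two-phase: ΣzᵢKᵢ = 1.1188 > 1 and Σzᵢ/Kᵢ = 1.0622 > 1, so g(0) = 0.1188 > 0 and g(1) = -0.0622 < 0.
Newton iteration, β⁰ = 0.5:
  β = 0.5000: g = 0.01939, g' = -0.1710 → β = 0.6134
  β = 0.6134: g = 0.00037, g' = -0.1650 → β = 0.6156
Converged at β = 0.6156.
Then V = β·F = 0.6156·210.6 = 129.7 mol/h and L = F − V = 80.9 mol/h.

L = 80.9 mol/h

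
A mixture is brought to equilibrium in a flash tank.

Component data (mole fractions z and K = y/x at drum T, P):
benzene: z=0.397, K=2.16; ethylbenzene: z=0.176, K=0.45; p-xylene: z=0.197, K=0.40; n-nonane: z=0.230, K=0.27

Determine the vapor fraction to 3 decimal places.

ψ = 0.105

Rachford–Rice: g(ψ) = Σ zᵢ(Kᵢ−1)/(1+ψ(Kᵢ−1)) = 0.
g(0) = ΣzᵢKᵢ − 1 = 0.078 and g(1) = 1 − Σzᵢ/Kᵢ = -0.919, so a root lies in (0, 1).
Iterate (Newton) starting at ψ = 0.53:
  ψ = 0.530: g = -0.2986, g' = -0.789 → ψ = 0.152
  ψ = 0.152: g = -0.0329, g' = -0.690 → ψ = 0.104
  ψ = 0.104: g = 0.0004, g' = -0.709 → ψ = 0.105
Converged at ψ = 0.105.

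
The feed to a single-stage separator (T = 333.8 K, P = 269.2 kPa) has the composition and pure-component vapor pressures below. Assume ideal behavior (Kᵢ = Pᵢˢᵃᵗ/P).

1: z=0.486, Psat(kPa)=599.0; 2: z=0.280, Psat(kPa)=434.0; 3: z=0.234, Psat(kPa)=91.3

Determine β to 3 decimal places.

Raoult's law: Kᵢ = Pᵢˢᵃᵗ/P = Pᵢˢᵃᵗ/269.2.
  K_1 = 599.0/269.2 = 2.22511, K_2 = 434.0/269.2 = 1.61218, K_3 = 91.3/269.2 = 0.33915
Material balance + equilibrium reduce to Σ zᵢ(Kᵢ−1)/(1+β(Kᵢ−1)) = 0.
Feasibility: ΣzᵢKᵢ = 1.612, Σzᵢ/Kᵢ = 1.082 — both > 1, two phases present.
Newton iteration, β⁰ = 0.64:
  β = 0.640: g = 0.1889, g' = -0.590 → β = 0.960
  β = 0.960: g = -0.0415, g' = -0.960 → β = 0.917
  β = 0.917: g = -0.0022, g' = -0.863 → β = 0.914
Converged at β = 0.914.

β = 0.914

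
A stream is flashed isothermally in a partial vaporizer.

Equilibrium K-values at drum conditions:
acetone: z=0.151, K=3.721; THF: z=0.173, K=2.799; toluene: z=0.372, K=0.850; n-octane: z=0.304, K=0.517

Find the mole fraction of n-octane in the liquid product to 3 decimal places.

Material balance + equilibrium reduce to Σ zᵢ(Kᵢ−1)/(1+V/F(Kᵢ−1)) = 0.
Feasibility: ΣzᵢKᵢ = 1.519, Σzᵢ/Kᵢ = 1.128 — both > 1, two phases present.
Iterate (Newton) starting at V/F = 0.5:
  V/F = 0.500: g = 0.0840, g' = -0.489 → V/F = 0.672
  V/F = 0.672: g = 0.0068, g' = -0.420 → V/F = 0.688
Converged at V/F = 0.688.
Compositions from xᵢ = zᵢ/(1+V/F(Kᵢ−1)), yᵢ = Kᵢxᵢ:
  acetone: x = 0.053, y = 0.196
  THF: x = 0.077, y = 0.216
  toluene: x = 0.415, y = 0.353
  n-octane: x = 0.455, y = 0.235

x_n-octane = 0.455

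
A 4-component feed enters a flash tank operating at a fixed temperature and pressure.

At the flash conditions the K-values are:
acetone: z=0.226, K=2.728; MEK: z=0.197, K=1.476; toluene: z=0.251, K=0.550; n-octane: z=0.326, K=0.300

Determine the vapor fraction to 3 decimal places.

ψ = 0.180

Material balance + equilibrium reduce to Σ zᵢ(Kᵢ−1)/(1+ψ(Kᵢ−1)) = 0.
Check two-phase: ΣzᵢKᵢ = 1.143 > 1 and Σzᵢ/Kᵢ = 1.759 > 1, so g(0) = 0.143 > 0 and g(1) = -0.759 < 0.
Iterate (Newton) starting at ψ = 0.5:
  ψ = 0.500: g = -0.2116, g' = -0.686 → ψ = 0.192
  ψ = 0.192: g = -0.0078, g' = -0.692 → ψ = 0.180
Converged at ψ = 0.180.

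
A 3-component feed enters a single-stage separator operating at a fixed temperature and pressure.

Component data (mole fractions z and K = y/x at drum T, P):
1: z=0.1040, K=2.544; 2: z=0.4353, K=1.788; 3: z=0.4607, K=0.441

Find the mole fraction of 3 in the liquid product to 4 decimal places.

x_3 = 0.6192

Material balance + equilibrium reduce to Σ zᵢ(Kᵢ−1)/(1+ψ(Kᵢ−1)) = 0.
Check two-phase: ΣzᵢKᵢ = 1.2461 > 1 and Σzᵢ/Kᵢ = 1.3290 > 1, so g(0) = 0.2461 > 0 and g(1) = -0.3290 < 0.
Newton–Raphson from ψ = 0.32:
  ψ = 0.3200: g = 0.06778, g' = -0.4970 → ψ = 0.4564
  ψ = 0.4564: g = 0.00075, g' = -0.4910 → ψ = 0.4579
Converged at ψ = 0.4579.
Compositions from xᵢ = zᵢ/(1+ψ(Kᵢ−1)), yᵢ = Kᵢxᵢ:
  1: x = 0.0609, y = 0.1550
  2: x = 0.3199, y = 0.5719
  3: x = 0.6192, y = 0.2731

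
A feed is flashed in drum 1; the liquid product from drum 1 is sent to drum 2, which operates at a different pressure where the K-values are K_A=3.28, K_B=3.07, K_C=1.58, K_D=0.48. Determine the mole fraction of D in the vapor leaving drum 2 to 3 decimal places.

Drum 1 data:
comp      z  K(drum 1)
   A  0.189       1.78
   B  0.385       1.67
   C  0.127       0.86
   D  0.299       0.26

Drum 1:
Rachford–Rice: g(ψ₁) = Σ zᵢ(Kᵢ−1)/(1+ψ₁(Kᵢ−1)) = 0.
Check two-phase: ΣzᵢKᵢ = 1.166 > 1 and Σzᵢ/Kᵢ = 1.634 > 1, so g(0) = 0.166 > 0 and g(1) = -0.634 < 0.
Iterate (Newton) starting at ψ₁ = 0.66:
  ψ₁ = 0.660: g = -0.1759, g' = -0.762 → ψ₁ = 0.429
  ψ₁ = 0.429: g = -0.0323, g' = -0.523 → ψ₁ = 0.367
  ψ₁ = 0.367: g = -0.0010, g' = -0.492 → ψ₁ = 0.365
Converged at ψ₁ = 0.365.
Drum-1 compositions:
  A: x = 0.147, y = 0.262
  B: x = 0.309, y = 0.517
  C: x = 0.134, y = 0.115
  D: x = 0.410, y = 0.107
Drum-2 feed = drum-1 liquid: z₂ = (0.1471, 0.3093, 0.1338, 0.4098).
Drum 2:
Let ψ₂ = V/F and solve Σ zᵢ(Kᵢ−1)/(1+ψ₂(Kᵢ−1)) = 0.
Feasibility: ΣzᵢKᵢ = 1.840, Σzᵢ/Kᵢ = 1.084 — both > 1, two phases present.
Iterate (Newton) starting at ψ₂ = 0.53:
  ψ₂ = 0.530: g = 0.2224, g' = -0.696 → ψ₂ = 0.850
  ψ₂ = 0.850: g = 0.0165, g' = -0.639 → ψ₂ = 0.876
  ψ₂ = 0.876: g = -0.0001, g' = -0.646 → ψ₂ = 0.875
Converged at ψ₂ = 0.875.
  A: x = 0.049, y = 0.161
  B: x = 0.110, y = 0.338
  C: x = 0.089, y = 0.140
  D: x = 0.752, y = 0.361

y_D (drum 2) = 0.361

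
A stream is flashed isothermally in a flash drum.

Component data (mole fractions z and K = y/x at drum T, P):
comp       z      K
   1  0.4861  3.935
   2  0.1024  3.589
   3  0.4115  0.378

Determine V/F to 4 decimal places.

V/F = 0.8028

Rachford–Rice: g(V/F) = Σ zᵢ(Kᵢ−1)/(1+V/F(Kᵢ−1)) = 0.
Check two-phase: ΣzᵢKᵢ = 2.4359 > 1 and Σzᵢ/Kᵢ = 1.2407 > 1, so g(0) = 1.4359 > 0 and g(1) = -0.2407 < 0.
Iterate (Newton) starting at V/F = 0.5:
  V/F = 0.5000: g = 0.32226, g' = -1.1535 → V/F = 0.7794
  V/F = 0.7794: g = 0.02505, g' = -1.0625 → V/F = 0.8030
  V/F = 0.8030: g = -0.00019, g' = -1.0794 → V/F = 0.8028
Converged at V/F = 0.8028.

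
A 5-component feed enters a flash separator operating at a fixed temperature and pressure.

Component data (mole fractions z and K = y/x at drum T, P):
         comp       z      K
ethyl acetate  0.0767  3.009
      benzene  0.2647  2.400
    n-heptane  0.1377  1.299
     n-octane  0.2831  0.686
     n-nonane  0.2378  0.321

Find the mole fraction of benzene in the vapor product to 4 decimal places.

Iterate (Newton) starting at ψ = 0.38:
  ψ = 0.3800: g = 0.04769, g' = -0.5657 → ψ = 0.4643
  ψ = 0.4643: g = 0.00059, g' = -0.5550 → ψ = 0.4654
Converged at ψ = 0.4654.
Compositions from xᵢ = zᵢ/(1+ψ(Kᵢ−1)), yᵢ = Kᵢxᵢ:
  ethyl acetate: x = 0.0396, y = 0.1193
  benzene: x = 0.1603, y = 0.3847
  n-heptane: x = 0.1209, y = 0.1570
  n-octane: x = 0.3315, y = 0.2274
  n-nonane: x = 0.3477, y = 0.1116

y_benzene = 0.3847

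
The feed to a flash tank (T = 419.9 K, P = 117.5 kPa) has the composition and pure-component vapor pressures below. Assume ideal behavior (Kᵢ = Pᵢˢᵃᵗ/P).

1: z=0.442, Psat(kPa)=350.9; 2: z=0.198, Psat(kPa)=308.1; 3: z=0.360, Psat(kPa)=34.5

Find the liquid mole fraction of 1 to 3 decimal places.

Raoult's law: Kᵢ = Pᵢˢᵃᵗ/P = Pᵢˢᵃᵗ/117.5.
  K_1 = 350.9/117.5 = 2.98638, K_2 = 308.1/117.5 = 2.62213, K_3 = 34.5/117.5 = 0.29362
Newton iteration, ψ⁰ = 0.5:
  ψ = 0.500: g = 0.2247, g' = -1.027 → ψ = 0.719
  ψ = 0.719: g = -0.0066, g' = -1.148 → ψ = 0.713
Converged at ψ = 0.713.
Compositions from xᵢ = zᵢ/(1+ψ(Kᵢ−1)), yᵢ = Kᵢxᵢ:
  1: x = 0.183, y = 0.546
  2: x = 0.092, y = 0.241
  3: x = 0.725, y = 0.213

x_1 = 0.183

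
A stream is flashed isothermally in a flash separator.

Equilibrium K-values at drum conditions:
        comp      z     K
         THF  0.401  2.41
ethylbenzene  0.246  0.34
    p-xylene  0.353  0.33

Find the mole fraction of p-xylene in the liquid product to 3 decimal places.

Let ψ = V/F and solve Σ zᵢ(Kᵢ−1)/(1+ψ(Kᵢ−1)) = 0.
Feasibility: ΣzᵢKᵢ = 1.167, Σzᵢ/Kᵢ = 1.960 — both > 1, two phases present.
Newton iteration, ψ⁰ = 0.38:
  ψ = 0.380: g = -0.1659, g' = -0.814 → ψ = 0.176
  ψ = 0.176: g = 0.0009, g' = -0.852 → ψ = 0.177
Converged at ψ = 0.177.
Compositions from xᵢ = zᵢ/(1+ψ(Kᵢ−1)), yᵢ = Kᵢxᵢ:
  THF: x = 0.321, y = 0.773
  ethylbenzene: x = 0.279, y = 0.095
  p-xylene: x = 0.401, y = 0.132

x_p-xylene = 0.401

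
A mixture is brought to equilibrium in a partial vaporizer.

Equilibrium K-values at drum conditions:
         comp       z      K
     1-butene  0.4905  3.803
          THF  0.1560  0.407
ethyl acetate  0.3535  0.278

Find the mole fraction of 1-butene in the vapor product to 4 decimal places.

Newton iteration, V/F⁰ = 0.5:
  V/F = 0.5000: g = 0.04159, g' = -1.2304 → V/F = 0.5338
  V/F = 0.5338: g = 0.00014, g' = -1.2237 → V/F = 0.5339
Converged at V/F = 0.5339.
Compositions from xᵢ = zᵢ/(1+V/F(Kᵢ−1)), yᵢ = Kᵢxᵢ:
  1-butene: x = 0.1965, y = 0.7472
  THF: x = 0.2283, y = 0.0929
  ethyl acetate: x = 0.5753, y = 0.1599

y_1-butene = 0.7472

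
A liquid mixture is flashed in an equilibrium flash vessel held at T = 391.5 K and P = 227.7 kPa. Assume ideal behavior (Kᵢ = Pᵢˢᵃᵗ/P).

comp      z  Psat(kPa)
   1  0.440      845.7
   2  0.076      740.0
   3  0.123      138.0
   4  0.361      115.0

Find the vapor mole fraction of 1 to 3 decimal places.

y_1 = 0.471

Raoult's law: Kᵢ = Pᵢˢᵃᵗ/P = Pᵢˢᵃᵗ/227.7.
  K_1 = 845.7/227.7 = 3.71410, K_2 = 740.0/227.7 = 3.24989, K_3 = 138.0/227.7 = 0.60606, K_4 = 115.0/227.7 = 0.50505
Material balance + equilibrium reduce to Σ zᵢ(Kᵢ−1)/(1+ψ(Kᵢ−1)) = 0.
g(0) = ΣzᵢKᵢ − 1 = 1.138 and g(1) = 1 − Σzᵢ/Kᵢ = -0.060, so a root lies in (0, 1).
Iterate (Newton) starting at ψ = 0.42:
  ψ = 0.420: g = 0.3623, g' = -0.978 → ψ = 0.791
  ψ = 0.791: g = 0.0773, g' = -0.656 → ψ = 0.908
  ψ = 0.908: g = 0.0007, g' = -0.650 → ψ = 0.909
Converged at ψ = 0.909.
Compositions from xᵢ = zᵢ/(1+ψ(Kᵢ−1)), yᵢ = Kᵢxᵢ:
  1: x = 0.127, y = 0.471
  2: x = 0.025, y = 0.081
  3: x = 0.192, y = 0.116
  4: x = 0.657, y = 0.332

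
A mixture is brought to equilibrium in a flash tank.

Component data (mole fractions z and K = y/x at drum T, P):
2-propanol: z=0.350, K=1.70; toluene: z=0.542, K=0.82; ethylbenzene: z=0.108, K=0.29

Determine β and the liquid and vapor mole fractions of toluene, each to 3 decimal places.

Newton–Raphson from β = 0.63:
  β = 0.630: g = -0.0788, g' = -0.283 → β = 0.352
  β = 0.352: g = -0.0098, g' = -0.227 → β = 0.309
Converged at β = 0.309.
Compositions from xᵢ = zᵢ/(1+β(Kᵢ−1)), yᵢ = Kᵢxᵢ:
  2-propanol: x = 0.288, y = 0.489
  toluene: x = 0.574, y = 0.471
  ethylbenzene: x = 0.138, y = 0.040

β = 0.309, x_toluene = 0.574, y_toluene = 0.471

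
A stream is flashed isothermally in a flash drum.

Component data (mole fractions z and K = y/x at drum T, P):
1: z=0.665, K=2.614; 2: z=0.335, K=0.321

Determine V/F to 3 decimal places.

V/F = 0.772

Rachford–Rice: g(V/F) = Σ zᵢ(Kᵢ−1)/(1+V/F(Kᵢ−1)) = 0.
Check two-phase: ΣzᵢKᵢ = 1.846 > 1 and Σzᵢ/Kᵢ = 1.298 > 1, so g(0) = 0.846 > 0 and g(1) = -0.298 < 0.
Binary case is linear: z₁(K₁−1)(1+V/F(K₂−1)) + z₂(K₂−1)(1+V/F(K₁−1)) = 0
⇒ V/F = [z₁(K₁−1)+z₂(K₂−1)] / [−(K₁−1)(K₂−1)] = 0.8458/1.0959 = 0.772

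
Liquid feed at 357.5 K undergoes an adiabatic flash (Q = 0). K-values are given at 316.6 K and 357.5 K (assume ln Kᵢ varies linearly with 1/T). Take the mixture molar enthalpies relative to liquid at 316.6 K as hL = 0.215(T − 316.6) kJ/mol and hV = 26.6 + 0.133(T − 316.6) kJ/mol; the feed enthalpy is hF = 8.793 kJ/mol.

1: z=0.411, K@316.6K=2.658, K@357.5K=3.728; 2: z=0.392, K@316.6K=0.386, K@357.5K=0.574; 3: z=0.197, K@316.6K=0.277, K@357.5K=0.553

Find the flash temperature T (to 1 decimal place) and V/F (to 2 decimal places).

T = 319.9 K, V/F = 0.31

Adiabatic flash: solve Rachford–Rice at each trial T, then check hF = ψ·hV(T) + (1−ψ)·hL(T).
  T = 316.6 K: K = (2.658, 0.386, 0.277), RR gives ψ = 0.276, H_out = 7.335 kJ/mol
  T = 357.5 K: K = (3.728, 0.574, 0.553), RR gives ψ = 0.733, H_out = 25.833 kJ/mol
  T = 337.1 K: K = (3.182, 0.477, 0.400), RR gives ψ = 0.477, H_out = 16.306 kJ/mol
  T = 326.9 K: K = (2.918, 0.431, 0.335), RR gives ψ = 0.375, H_out = 11.877 kJ/mol
  T = 321.8 K: K = (2.788, 0.408, 0.305), RR gives ψ = 0.326, H_out = 9.650 kJ/mol
  T = 319.2 K: K = (2.723, 0.397, 0.291), RR gives ψ = 0.301, H_out = 8.500 kJ/mol
  T = 320.5 K: K = (2.755, 0.403, 0.298), RR gives ψ = 0.313, H_out = 9.076 kJ/mol
Linear interpolation between T = 319.2 (H_out = 8.500) and T = 320.5 (H_out = 9.076) on hF = 8.793 gives T ≈ 319.9 K, at which ψ = 0.31.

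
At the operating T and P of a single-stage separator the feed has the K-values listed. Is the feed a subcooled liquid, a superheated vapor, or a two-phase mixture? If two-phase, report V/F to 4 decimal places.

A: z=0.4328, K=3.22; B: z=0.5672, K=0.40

ΣzᵢKᵢ = 1.6205; Σzᵢ/Kᵢ = 1.5524.
Both exceed 1, so a two-phase solution exists.
Material balance + equilibrium reduce to Σ zᵢ(Kᵢ−1)/(1+ψ(Kᵢ−1)) = 0.
Binary case is linear: z₁(K₁−1)(1+ψ(K₂−1)) + z₂(K₂−1)(1+ψ(K₁−1)) = 0
⇒ ψ = [z₁(K₁−1)+z₂(K₂−1)] / [−(K₁−1)(K₂−1)] = 0.62050/1.33200 = 0.4658

two-phase, V/F = 0.4658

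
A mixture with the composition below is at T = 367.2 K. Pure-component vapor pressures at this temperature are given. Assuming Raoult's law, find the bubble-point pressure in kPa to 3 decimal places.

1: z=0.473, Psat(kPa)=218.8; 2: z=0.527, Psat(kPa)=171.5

At the bubble point ψ → 0, so ΣzᵢKᵢ = 1 with Kᵢ = Pᵢˢᵃᵗ/P ⇒ P = ΣzᵢPᵢˢᵃᵗ.
P = 0.473·218.8 + 0.527·171.5 = 193.873 kPa

Pbub = 193.873 kPa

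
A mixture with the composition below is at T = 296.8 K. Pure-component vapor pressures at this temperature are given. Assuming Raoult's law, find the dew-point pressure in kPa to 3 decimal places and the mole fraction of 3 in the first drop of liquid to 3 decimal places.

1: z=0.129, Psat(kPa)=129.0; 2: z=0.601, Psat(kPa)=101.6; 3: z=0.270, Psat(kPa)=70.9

At the dew point ψ → 1, so Σzᵢ/Kᵢ = 1 with Kᵢ = Pᵢˢᵃᵗ/P ⇒ 1/P = Σzᵢ/Pᵢˢᵃᵗ.
1/P = 0.129/129.0 + 0.601/101.6 + 0.270/70.9 = 0.010724 ⇒ P = 93.253 kPa
xᵢ = zᵢP/Pᵢˢᵃᵗ ⇒ x_3 = 0.270·93.253/70.9 = 0.355

Pdew = 93.253 kPa, x_3 = 0.355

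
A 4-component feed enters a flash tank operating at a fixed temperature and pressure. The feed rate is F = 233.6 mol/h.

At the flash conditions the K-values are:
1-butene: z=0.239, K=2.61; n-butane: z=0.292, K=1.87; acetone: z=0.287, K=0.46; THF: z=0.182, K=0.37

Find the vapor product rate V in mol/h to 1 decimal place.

Material balance + equilibrium reduce to Σ zᵢ(Kᵢ−1)/(1+ψ(Kᵢ−1)) = 0.
Feasibility: ΣzᵢKᵢ = 1.369, Σzᵢ/Kᵢ = 1.364 — both > 1, two phases present.
Newton–Raphson from ψ = 0.5:
  ψ = 0.500: g = 0.0105, g' = -0.608 → ψ = 0.517
Converged at ψ = 0.517.
Then V = ψ·F = 0.5173·233.6 = 120.8 mol/h and L = F − V = 112.8 mol/h.

V = 120.8 mol/h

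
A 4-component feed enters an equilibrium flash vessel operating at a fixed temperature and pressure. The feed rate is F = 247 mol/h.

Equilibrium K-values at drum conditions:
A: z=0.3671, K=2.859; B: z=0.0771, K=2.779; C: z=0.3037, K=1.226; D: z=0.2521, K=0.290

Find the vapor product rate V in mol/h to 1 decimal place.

Iterate (Newton) starting at ψ = 0.52:
  ψ = 0.5200: g = 0.19592, g' = -0.7256 → ψ = 0.7900
  ψ = 0.7900: g = -0.01591, g' = -0.9206 → ψ = 0.7727
  ψ = 0.7727: g = -0.00025, g' = -0.8920 → ψ = 0.7724
Converged at ψ = 0.7724.
Then V = ψ·F = 0.7724·247 = 190.8 mol/h and L = F − V = 56.2 mol/h.

V = 190.8 mol/h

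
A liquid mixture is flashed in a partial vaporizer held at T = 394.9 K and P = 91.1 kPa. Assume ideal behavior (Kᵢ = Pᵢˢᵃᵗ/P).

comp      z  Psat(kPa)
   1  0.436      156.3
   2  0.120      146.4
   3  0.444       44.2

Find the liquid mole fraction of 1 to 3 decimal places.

Raoult's law: Kᵢ = Pᵢˢᵃᵗ/P = Pᵢˢᵃᵗ/91.1.
  K_1 = 156.3/91.1 = 1.71570, K_2 = 146.4/91.1 = 1.60703, K_3 = 44.2/91.1 = 0.48518
Material balance + equilibrium reduce to Σ zᵢ(Kᵢ−1)/(1+β(Kᵢ−1)) = 0.
Feasibility: ΣzᵢKᵢ = 1.156, Σzᵢ/Kᵢ = 1.244 — both > 1, two phases present.
Newton iteration, β⁰ = 0.5:
  β = 0.500: g = -0.0221, g' = -0.361 → β = 0.439
  β = 0.439: g = -0.0002, g' = -0.353 → β = 0.438
Converged at β = 0.438.
Compositions from xᵢ = zᵢ/(1+β(Kᵢ−1)), yᵢ = Kᵢxᵢ:
  1: x = 0.332, y = 0.570
  2: x = 0.095, y = 0.152
  3: x = 0.573, y = 0.278

x_1 = 0.332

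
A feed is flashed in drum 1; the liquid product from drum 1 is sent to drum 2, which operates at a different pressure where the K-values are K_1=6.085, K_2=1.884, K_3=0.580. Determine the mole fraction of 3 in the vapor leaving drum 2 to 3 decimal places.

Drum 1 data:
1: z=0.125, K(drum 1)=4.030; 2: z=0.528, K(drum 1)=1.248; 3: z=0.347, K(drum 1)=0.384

Drum 1:
Material balance + equilibrium reduce to Σ zᵢ(Kᵢ−1)/(1+ψ₁(Kᵢ−1)) = 0.
g(0) = ΣzᵢKᵢ − 1 = 0.296 and g(1) = 1 − Σzᵢ/Kᵢ = -0.358, so a root lies in (0, 1).
Iterate (Newton) starting at ψ₁ = 0.5:
  ψ₁ = 0.500: g = -0.0418, g' = -0.482 → ψ₁ = 0.413
  ψ₁ = 0.413: g = 0.0002, g' = -0.490 → ψ₁ = 0.414
Converged at ψ₁ = 0.414.
Drum-1 compositions:
  1: x = 0.055, y = 0.224
  2: x = 0.479, y = 0.598
  3: x = 0.466, y = 0.179
Drum-2 feed = drum-1 liquid: z₂ = (0.0555, 0.4789, 0.4657).
Drum 2:
Material balance + equilibrium reduce to Σ zᵢ(Kᵢ−1)/(1+ψ₂(Kᵢ−1)) = 0.
g(0) = ΣzᵢKᵢ − 1 = 0.510 and g(1) = 1 − Σzᵢ/Kᵢ = -0.066, so a root lies in (0, 1).
Iterate (Newton) starting at ψ₂ = 0.5:
  ψ₂ = 0.500: g = 0.1256, g' = -0.426 → ψ₂ = 0.795
  ψ₂ = 0.795: g = 0.0109, g' = -0.371 → ψ₂ = 0.825
Converged at ψ₂ = 0.825.
  1: x = 0.011, y = 0.065
  2: x = 0.277, y = 0.522
  3: x = 0.712, y = 0.413

y_3 (drum 2) = 0.413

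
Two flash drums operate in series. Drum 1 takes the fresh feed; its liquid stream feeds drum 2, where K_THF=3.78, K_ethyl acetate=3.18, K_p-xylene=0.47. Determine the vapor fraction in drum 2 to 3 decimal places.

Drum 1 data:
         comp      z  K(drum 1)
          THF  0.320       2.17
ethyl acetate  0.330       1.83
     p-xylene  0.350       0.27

V/F (drum 2) = 0.566

Drum 1:
Material balance + equilibrium reduce to Σ zᵢ(Kᵢ−1)/(1+ψ₁(Kᵢ−1)) = 0.
Check two-phase: ΣzᵢKᵢ = 1.393 > 1 and Σzᵢ/Kᵢ = 1.624 > 1, so g(0) = 0.393 > 0 and g(1) = -0.624 < 0.
Iterate (Newton) starting at ψ₁ = 0.56:
  ψ₁ = 0.560: g = -0.0190, g' = -0.799 → ψ₁ = 0.536
Converged at ψ₁ = 0.536.
Drum-1 compositions:
  THF: x = 0.197, y = 0.427
  ethyl acetate: x = 0.228, y = 0.418
  p-xylene: x = 0.575, y = 0.155
Drum-2 feed = drum-1 liquid: z₂ = (0.1967, 0.2284, 0.5749).
Drum 2:
Rachford–Rice: g(ψ₂) = Σ zᵢ(Kᵢ−1)/(1+ψ₂(Kᵢ−1)) = 0.
Feasibility: ΣzᵢKᵢ = 1.740, Σzᵢ/Kᵢ = 1.347 — both > 1, two phases present.
Newton–Raphson from ψ₂ = 0.54:
  ψ₂ = 0.540: g = 0.0204, g' = -0.789 → ψ₂ = 0.566
Converged at ψ₂ = 0.566.
  THF: x = 0.076, y = 0.289
  ethyl acetate: x = 0.102, y = 0.325
  p-xylene: x = 0.821, y = 0.386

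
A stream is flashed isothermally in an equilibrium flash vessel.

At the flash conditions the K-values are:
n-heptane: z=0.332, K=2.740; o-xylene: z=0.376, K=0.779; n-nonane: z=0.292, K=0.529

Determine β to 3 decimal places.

Newton–Raphson from β = 0.34:
  β = 0.340: g = 0.1094, g' = -0.510 → β = 0.554
  β = 0.554: g = 0.0132, g' = -0.403 → β = 0.587
  β = 0.587: g = 0.0002, g' = -0.394 → β = 0.588
Converged at β = 0.588.

β = 0.588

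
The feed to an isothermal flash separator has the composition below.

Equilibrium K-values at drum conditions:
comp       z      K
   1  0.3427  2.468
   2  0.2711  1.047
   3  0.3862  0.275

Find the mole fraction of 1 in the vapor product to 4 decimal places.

Iterate (Newton) starting at β = 0.32:
  β = 0.3200: g = -0.00973, g' = -0.6866 → β = 0.3058
Converged at β = 0.3058.
Compositions from xᵢ = zᵢ/(1+β(Kᵢ−1)), yᵢ = Kᵢxᵢ:
  1: x = 0.2365, y = 0.5837
  2: x = 0.2673, y = 0.2798
  3: x = 0.4962, y = 0.1365

y_1 = 0.5837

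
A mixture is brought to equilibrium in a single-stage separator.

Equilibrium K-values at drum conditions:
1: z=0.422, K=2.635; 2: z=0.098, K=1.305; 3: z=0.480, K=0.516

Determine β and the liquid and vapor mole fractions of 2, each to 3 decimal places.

β = 0.690, x_2 = 0.081, y_2 = 0.106

Material balance + equilibrium reduce to Σ zᵢ(Kᵢ−1)/(1+β(Kᵢ−1)) = 0.
Feasibility: ΣzᵢKᵢ = 1.488, Σzᵢ/Kᵢ = 1.165 — both > 1, two phases present.
Newton–Raphson from β = 0.67:
  β = 0.670: g = 0.0103, g' = -0.509 → β = 0.690
Converged at β = 0.690.
Compositions from xᵢ = zᵢ/(1+β(Kᵢ−1)), yᵢ = Kᵢxᵢ:
  1: x = 0.198, y = 0.522
  2: x = 0.081, y = 0.106
  3: x = 0.721, y = 0.372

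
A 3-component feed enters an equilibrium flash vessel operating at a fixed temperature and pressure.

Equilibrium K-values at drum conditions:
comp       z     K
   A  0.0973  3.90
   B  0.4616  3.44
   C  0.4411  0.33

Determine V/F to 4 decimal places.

V/F = 0.6587

Material balance + equilibrium reduce to Σ zᵢ(Kᵢ−1)/(1+V/F(Kᵢ−1)) = 0.
Check two-phase: ΣzᵢKᵢ = 2.1129 > 1 and Σzᵢ/Kᵢ = 1.4958 > 1, so g(0) = 1.1129 > 0 and g(1) = -0.4958 < 0.
Newton iteration, V/F⁰ = 0.5:
  V/F = 0.5000: g = 0.17810, g' = -1.1417 → V/F = 0.6560
  V/F = 0.6560: g = 0.00302, g' = -1.1338 → V/F = 0.6587
Converged at V/F = 0.6587.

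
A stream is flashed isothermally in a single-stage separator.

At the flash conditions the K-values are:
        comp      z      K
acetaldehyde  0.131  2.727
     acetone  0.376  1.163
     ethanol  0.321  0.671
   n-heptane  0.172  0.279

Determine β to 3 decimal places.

Newton iteration, β⁰ = 0.69:
  β = 0.690: g = -0.2251, g' = -0.502 → β = 0.241
  β = 0.241: g = -0.0462, g' = -0.376 → β = 0.118
  β = 0.118: g = 0.0025, g' = -0.423 → β = 0.124
Converged at β = 0.124.

β = 0.124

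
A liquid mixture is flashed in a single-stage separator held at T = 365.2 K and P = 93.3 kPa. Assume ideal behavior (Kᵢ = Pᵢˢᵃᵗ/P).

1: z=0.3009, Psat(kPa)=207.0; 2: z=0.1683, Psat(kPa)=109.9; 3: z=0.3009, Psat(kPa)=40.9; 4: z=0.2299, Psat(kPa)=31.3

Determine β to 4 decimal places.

β = 0.1235

Raoult's law: Kᵢ = Pᵢˢᵃᵗ/P = Pᵢˢᵃᵗ/93.3.
  K_1 = 207.0/93.3 = 2.218650, K_2 = 109.9/93.3 = 1.177921, K_3 = 40.9/93.3 = 0.438371, K_4 = 31.3/93.3 = 0.335477
Rachford–Rice: g(β) = Σ zᵢ(Kᵢ−1)/(1+β(Kᵢ−1)) = 0.
Check two-phase: ΣzᵢKᵢ = 1.0749 > 1 and Σzᵢ/Kᵢ = 1.6502 > 1, so g(0) = 0.0749 > 0 and g(1) = -0.6502 < 0.
Newton–Raphson from β = 0.67:
  β = 0.6700: g = -0.31771, g' = -0.7135 → β = 0.2247
  β = 0.2247: g = -0.05635, g' = -0.5449 → β = 0.1213
  β = 0.1213: g = 0.00125, g' = -0.5737 → β = 0.1235
Converged at β = 0.1235.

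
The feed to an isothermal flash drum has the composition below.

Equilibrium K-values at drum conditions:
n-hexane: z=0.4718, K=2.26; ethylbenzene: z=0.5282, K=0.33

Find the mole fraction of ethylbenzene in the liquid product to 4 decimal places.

Material balance + equilibrium reduce to Σ zᵢ(Kᵢ−1)/(1+ψ(Kᵢ−1)) = 0.
Feasibility: ΣzᵢKᵢ = 1.2406, Σzᵢ/Kᵢ = 1.8094 — both > 1, two phases present.
Binary case is linear: z₁(K₁−1)(1+ψ(K₂−1)) + z₂(K₂−1)(1+ψ(K₁−1)) = 0
⇒ ψ = [z₁(K₁−1)+z₂(K₂−1)] / [−(K₁−1)(K₂−1)] = 0.24057/0.84420 = 0.2850
Compositions from xᵢ = zᵢ/(1+ψ(Kᵢ−1)), yᵢ = Kᵢxᵢ:
  n-hexane: x = 0.3472, y = 0.7846
  ethylbenzene: x = 0.6528, y = 0.2154

x_ethylbenzene = 0.6528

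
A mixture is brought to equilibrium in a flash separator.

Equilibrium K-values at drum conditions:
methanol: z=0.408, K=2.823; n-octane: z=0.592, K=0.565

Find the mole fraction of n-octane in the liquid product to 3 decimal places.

x_n-octane = 0.807

Rachford–Rice: g(β) = Σ zᵢ(Kᵢ−1)/(1+β(Kᵢ−1)) = 0.
g(0) = ΣzᵢKᵢ − 1 = 0.486 and g(1) = 1 − Σzᵢ/Kᵢ = -0.192, so a root lies in (0, 1).
Binary case is linear: z₁(K₁−1)(1+β(K₂−1)) + z₂(K₂−1)(1+β(K₁−1)) = 0
⇒ β = [z₁(K₁−1)+z₂(K₂−1)] / [−(K₁−1)(K₂−1)] = 0.4863/0.7930 = 0.613
Compositions from xᵢ = zᵢ/(1+β(Kᵢ−1)), yᵢ = Kᵢxᵢ:
  methanol: x = 0.193, y = 0.544
  n-octane: x = 0.807, y = 0.456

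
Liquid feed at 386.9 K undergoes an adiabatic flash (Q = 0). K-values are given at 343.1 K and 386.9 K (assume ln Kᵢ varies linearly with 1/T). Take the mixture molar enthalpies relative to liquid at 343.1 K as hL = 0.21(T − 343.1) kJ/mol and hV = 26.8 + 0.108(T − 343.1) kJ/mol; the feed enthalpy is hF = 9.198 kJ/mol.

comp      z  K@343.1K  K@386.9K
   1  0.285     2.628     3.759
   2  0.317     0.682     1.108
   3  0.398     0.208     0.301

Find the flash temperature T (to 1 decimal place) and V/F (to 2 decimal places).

T = 361.3 K, V/F = 0.22

Adiabatic flash: solve Rachford–Rice at each trial T, then check hF = ψ·hV(T) + (1−ψ)·hL(T).
  T = 343.1 K: K = (2.628, 0.682, 0.208), RR gives ψ = 0.048, H_out = 1.295 kJ/mol
  T = 386.9 K: K = (3.759, 1.108, 0.301), RR gives ψ = 0.424, H_out = 18.660 kJ/mol
  T = 365.0 K: K = (3.177, 0.882, 0.253), RR gives ψ = 0.247, H_out = 10.677 kJ/mol
  T = 354.1 K: K = (2.899, 0.779, 0.230), RR gives ψ = 0.153, H_out = 6.229 kJ/mol
  T = 359.6 K: K = (3.038, 0.830, 0.242), RR gives ψ = 0.201, H_out = 8.520 kJ/mol
  T = 362.3 K: K = (3.107, 0.856, 0.247), RR gives ψ = 0.225, H_out = 9.609 kJ/mol
  T = 361.0 K: K = (3.074, 0.844, 0.245), RR gives ψ = 0.213, H_out = 9.088 kJ/mol
Linear interpolation between T = 361.0 (H_out = 9.088) and T = 362.3 (H_out = 9.609) on hF = 9.198 gives T ≈ 361.3 K, at which ψ = 0.22.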